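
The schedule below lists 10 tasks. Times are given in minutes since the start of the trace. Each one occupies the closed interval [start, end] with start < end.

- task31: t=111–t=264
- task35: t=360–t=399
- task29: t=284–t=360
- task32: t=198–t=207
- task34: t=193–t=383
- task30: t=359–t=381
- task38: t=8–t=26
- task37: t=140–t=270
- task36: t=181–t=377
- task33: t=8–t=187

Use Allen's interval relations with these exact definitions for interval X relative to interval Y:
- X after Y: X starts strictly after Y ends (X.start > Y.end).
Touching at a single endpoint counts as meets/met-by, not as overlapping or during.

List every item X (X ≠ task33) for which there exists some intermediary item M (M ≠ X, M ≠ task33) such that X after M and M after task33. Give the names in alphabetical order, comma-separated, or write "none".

task29, task30, task35

Target task33 = [t=8, t=187].
Intermediaries M with M after task33: task29, task30, task32, task34, task35.
Via task29 — items with X after task29: none.
Via task30 — items with X after task30: none.
Via task32 — items with X after task32: task29, task30, task35.
Via task34 — items with X after task34: none.
Via task35 — items with X after task35: none.
Union: task29, task30, task35.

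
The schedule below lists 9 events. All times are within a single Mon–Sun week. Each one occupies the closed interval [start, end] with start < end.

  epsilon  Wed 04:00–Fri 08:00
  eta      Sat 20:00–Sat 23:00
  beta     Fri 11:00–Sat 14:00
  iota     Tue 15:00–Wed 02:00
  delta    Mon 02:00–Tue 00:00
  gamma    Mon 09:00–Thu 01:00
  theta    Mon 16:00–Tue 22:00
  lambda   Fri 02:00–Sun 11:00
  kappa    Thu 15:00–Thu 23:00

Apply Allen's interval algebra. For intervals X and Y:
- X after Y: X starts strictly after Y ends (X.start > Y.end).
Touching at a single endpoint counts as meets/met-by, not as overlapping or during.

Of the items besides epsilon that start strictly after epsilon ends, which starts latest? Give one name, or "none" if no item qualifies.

Target epsilon = [Wed 04:00, Fri 08:00].
beta [Fri 11:00, Sat 14:00] → after → candidate.
delta [Mon 02:00, Tue 00:00] → before → excluded.
eta [Sat 20:00, Sat 23:00] → after → candidate.
gamma [Mon 09:00, Thu 01:00] → overlaps → excluded.
iota [Tue 15:00, Wed 02:00] → before → excluded.
kappa [Thu 15:00, Thu 23:00] → during → excluded.
lambda [Fri 02:00, Sun 11:00] → overlapped-by → excluded.
theta [Mon 16:00, Tue 22:00] → before → excluded.
Among candidates, latest start is Sat 20:00 → eta.

eta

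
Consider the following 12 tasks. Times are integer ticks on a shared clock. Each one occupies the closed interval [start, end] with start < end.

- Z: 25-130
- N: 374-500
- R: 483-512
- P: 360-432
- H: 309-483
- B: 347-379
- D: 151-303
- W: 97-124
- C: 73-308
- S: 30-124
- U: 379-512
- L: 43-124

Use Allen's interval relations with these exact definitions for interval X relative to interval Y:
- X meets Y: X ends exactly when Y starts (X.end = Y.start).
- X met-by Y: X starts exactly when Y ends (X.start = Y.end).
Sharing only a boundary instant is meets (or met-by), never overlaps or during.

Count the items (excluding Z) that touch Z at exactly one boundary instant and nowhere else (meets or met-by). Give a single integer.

0

Target Z = [25, 130].
B [347, 379] → after → no.
C [73, 308] → overlapped-by → no.
D [151, 303] → after → no.
H [309, 483] → after → no.
L [43, 124] → during → no.
N [374, 500] → after → no.
P [360, 432] → after → no.
R [483, 512] → after → no.
S [30, 124] → during → no.
U [379, 512] → after → no.
W [97, 124] → during → no.
Total: 0.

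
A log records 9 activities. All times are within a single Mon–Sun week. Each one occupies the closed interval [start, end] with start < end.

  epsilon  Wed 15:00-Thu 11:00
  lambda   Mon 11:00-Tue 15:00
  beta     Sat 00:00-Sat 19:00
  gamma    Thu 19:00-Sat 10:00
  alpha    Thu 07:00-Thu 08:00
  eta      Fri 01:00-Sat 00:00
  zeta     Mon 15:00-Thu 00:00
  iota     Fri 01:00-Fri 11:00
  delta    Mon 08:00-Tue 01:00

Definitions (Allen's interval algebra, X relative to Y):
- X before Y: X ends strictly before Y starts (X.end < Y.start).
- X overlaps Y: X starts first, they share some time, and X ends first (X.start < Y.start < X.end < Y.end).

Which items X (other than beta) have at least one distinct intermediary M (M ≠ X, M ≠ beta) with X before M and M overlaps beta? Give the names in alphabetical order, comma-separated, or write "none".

Target beta = [Sat 00:00, Sat 19:00].
Intermediaries M with M overlaps beta: gamma.
Via gamma — items with X before gamma: alpha, delta, epsilon, lambda, zeta.
Union: alpha, delta, epsilon, lambda, zeta.

alpha, delta, epsilon, lambda, zeta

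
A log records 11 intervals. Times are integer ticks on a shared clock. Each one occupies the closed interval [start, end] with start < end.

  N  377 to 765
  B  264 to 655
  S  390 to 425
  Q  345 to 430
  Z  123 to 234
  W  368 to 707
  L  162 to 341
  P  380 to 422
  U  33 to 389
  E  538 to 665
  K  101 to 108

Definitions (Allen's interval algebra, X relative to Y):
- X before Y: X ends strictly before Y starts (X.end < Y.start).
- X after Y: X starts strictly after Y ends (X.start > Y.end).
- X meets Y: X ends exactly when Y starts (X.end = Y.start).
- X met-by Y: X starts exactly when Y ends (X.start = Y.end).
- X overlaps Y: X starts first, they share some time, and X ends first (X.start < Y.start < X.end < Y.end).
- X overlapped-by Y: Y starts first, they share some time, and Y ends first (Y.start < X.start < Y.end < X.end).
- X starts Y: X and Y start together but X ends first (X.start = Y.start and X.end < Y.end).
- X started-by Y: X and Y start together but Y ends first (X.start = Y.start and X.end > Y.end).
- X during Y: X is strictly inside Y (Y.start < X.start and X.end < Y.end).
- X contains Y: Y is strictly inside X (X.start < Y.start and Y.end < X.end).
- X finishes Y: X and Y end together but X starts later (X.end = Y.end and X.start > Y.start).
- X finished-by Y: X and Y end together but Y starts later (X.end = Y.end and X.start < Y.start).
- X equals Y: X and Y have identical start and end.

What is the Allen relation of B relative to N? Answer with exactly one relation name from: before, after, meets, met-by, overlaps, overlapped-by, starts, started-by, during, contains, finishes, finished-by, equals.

B = [264, 655]; N = [377, 765].
Compare endpoints: B.start < N.start, B.start < N.end, B.end > N.start, B.end < N.end.
That pattern is 'overlaps'.

overlaps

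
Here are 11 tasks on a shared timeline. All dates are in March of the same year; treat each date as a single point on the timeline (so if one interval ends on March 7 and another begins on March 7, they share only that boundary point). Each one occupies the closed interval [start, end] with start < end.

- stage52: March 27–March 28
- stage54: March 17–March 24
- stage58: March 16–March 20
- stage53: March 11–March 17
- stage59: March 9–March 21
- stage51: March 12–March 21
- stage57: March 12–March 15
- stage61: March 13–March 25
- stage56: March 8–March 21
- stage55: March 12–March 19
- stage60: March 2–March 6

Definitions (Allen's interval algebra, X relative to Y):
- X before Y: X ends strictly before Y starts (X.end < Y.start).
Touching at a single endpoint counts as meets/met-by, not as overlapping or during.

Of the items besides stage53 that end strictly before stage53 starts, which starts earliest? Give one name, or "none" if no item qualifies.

Target stage53 = [March 11, March 17].
stage51 [March 12, March 21] → overlapped-by → excluded.
stage52 [March 27, March 28] → after → excluded.
stage54 [March 17, March 24] → met-by → excluded.
stage55 [March 12, March 19] → overlapped-by → excluded.
stage56 [March 8, March 21] → contains → excluded.
stage57 [March 12, March 15] → during → excluded.
stage58 [March 16, March 20] → overlapped-by → excluded.
stage59 [March 9, March 21] → contains → excluded.
stage60 [March 2, March 6] → before → candidate.
stage61 [March 13, March 25] → overlapped-by → excluded.
Among candidates, earliest start is March 2 → stage60.

stage60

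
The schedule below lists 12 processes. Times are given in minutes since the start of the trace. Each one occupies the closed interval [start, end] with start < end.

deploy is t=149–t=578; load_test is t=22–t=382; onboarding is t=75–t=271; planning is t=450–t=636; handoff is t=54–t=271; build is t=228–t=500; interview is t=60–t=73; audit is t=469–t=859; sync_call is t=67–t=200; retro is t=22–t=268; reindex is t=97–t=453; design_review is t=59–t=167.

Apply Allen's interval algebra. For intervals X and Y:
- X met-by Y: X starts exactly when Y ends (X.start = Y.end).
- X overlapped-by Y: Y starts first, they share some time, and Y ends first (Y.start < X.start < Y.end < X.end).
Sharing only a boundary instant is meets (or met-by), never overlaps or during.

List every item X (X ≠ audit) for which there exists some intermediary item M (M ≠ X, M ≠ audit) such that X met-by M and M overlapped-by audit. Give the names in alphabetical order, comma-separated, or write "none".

Target audit = [t=469, t=859].
Intermediaries M with M overlapped-by audit: none.
Union: none.

none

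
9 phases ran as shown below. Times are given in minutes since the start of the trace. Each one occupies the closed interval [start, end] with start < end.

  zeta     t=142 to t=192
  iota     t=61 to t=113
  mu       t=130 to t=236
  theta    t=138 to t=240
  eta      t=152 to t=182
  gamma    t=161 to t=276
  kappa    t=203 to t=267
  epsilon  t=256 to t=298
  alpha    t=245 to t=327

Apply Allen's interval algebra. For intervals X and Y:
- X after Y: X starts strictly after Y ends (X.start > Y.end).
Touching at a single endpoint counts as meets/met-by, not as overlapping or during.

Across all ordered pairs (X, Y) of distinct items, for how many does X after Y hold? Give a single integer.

18

Checking all 72 ordered pairs for relation 'after'; matching pairs in alphabetical order:
(alpha, eta): alpha after eta ✓
(alpha, iota): alpha after iota ✓
(alpha, mu): alpha after mu ✓
(alpha, theta): alpha after theta ✓
(alpha, zeta): alpha after zeta ✓
(epsilon, eta): epsilon after eta ✓
(epsilon, iota): epsilon after iota ✓
(epsilon, mu): epsilon after mu ✓
(epsilon, theta): epsilon after theta ✓
(epsilon, zeta): epsilon after zeta ✓
(eta, iota): eta after iota ✓
(gamma, iota): gamma after iota ✓
(kappa, eta): kappa after eta ✓
(kappa, iota): kappa after iota ✓
(kappa, zeta): kappa after zeta ✓
(mu, iota): mu after iota ✓
(theta, iota): theta after iota ✓
(zeta, iota): zeta after iota ✓
Count: 18.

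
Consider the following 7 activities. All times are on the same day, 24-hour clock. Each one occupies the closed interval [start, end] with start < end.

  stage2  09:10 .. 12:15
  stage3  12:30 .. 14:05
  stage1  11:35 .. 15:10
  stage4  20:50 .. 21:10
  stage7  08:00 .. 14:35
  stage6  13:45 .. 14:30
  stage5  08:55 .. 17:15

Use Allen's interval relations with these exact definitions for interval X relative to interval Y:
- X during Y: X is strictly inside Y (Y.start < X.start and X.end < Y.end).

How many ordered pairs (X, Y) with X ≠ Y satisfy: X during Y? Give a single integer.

Checking all 42 ordered pairs for relation 'during'; matching pairs in alphabetical order:
(stage1, stage5): stage1 during stage5 ✓
(stage2, stage5): stage2 during stage5 ✓
(stage2, stage7): stage2 during stage7 ✓
(stage3, stage1): stage3 during stage1 ✓
(stage3, stage5): stage3 during stage5 ✓
(stage3, stage7): stage3 during stage7 ✓
(stage6, stage1): stage6 during stage1 ✓
(stage6, stage5): stage6 during stage5 ✓
(stage6, stage7): stage6 during stage7 ✓
Count: 9.

9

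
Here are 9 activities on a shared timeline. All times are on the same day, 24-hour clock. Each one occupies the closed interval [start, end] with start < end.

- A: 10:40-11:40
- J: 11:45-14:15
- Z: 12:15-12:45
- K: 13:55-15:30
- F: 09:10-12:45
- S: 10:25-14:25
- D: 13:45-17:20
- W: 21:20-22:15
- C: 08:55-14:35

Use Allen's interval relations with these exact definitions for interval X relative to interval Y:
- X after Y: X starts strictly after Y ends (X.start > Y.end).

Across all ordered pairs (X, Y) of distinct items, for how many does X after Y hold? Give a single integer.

Checking all 72 ordered pairs for relation 'after'; matching pairs in alphabetical order:
(D, A): D after A ✓
(D, F): D after F ✓
(D, Z): D after Z ✓
(J, A): J after A ✓
(K, A): K after A ✓
(K, F): K after F ✓
(K, Z): K after Z ✓
(W, A): W after A ✓
(W, C): W after C ✓
(W, D): W after D ✓
(W, F): W after F ✓
(W, J): W after J ✓
(W, K): W after K ✓
(W, S): W after S ✓
(W, Z): W after Z ✓
(Z, A): Z after A ✓
Count: 16.

16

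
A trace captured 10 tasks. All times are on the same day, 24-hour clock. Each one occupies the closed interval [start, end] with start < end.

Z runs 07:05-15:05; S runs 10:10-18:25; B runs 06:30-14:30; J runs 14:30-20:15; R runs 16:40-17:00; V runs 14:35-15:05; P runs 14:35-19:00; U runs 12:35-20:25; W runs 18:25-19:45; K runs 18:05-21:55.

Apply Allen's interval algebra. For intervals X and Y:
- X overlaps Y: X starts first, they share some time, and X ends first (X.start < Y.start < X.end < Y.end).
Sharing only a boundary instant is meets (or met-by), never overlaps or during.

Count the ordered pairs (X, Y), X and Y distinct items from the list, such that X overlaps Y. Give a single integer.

Checking all 90 ordered pairs for relation 'overlaps'; matching pairs in alphabetical order:
(B, S): B overlaps S ✓
(B, U): B overlaps U ✓
(B, Z): B overlaps Z ✓
(J, K): J overlaps K ✓
(P, K): P overlaps K ✓
(P, W): P overlaps W ✓
(S, J): S overlaps J ✓
(S, K): S overlaps K ✓
(S, P): S overlaps P ✓
(S, U): S overlaps U ✓
(U, K): U overlaps K ✓
(Z, J): Z overlaps J ✓
(Z, P): Z overlaps P ✓
(Z, S): Z overlaps S ✓
(Z, U): Z overlaps U ✓
Count: 15.

15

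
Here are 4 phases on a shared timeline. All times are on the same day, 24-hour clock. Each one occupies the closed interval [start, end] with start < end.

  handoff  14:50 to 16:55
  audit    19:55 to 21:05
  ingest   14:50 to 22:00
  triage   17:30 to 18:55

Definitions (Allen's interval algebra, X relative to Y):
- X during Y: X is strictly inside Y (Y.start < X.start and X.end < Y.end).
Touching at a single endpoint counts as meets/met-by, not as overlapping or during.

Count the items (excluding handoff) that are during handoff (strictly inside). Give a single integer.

0

Target handoff = [14:50, 16:55].
audit [19:55, 21:05] → after → no.
ingest [14:50, 22:00] → started-by → no.
triage [17:30, 18:55] → after → no.
Total: 0.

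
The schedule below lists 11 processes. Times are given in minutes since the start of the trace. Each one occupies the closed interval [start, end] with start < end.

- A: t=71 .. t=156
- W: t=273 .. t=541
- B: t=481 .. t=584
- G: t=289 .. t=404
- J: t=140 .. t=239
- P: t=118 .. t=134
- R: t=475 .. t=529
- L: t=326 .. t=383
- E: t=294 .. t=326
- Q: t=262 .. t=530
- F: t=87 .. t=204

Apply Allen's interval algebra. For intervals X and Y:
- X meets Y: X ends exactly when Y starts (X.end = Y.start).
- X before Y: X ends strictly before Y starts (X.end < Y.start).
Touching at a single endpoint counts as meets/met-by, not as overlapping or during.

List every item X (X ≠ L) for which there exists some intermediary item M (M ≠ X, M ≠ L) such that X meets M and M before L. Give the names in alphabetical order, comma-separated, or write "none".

Target L = [t=326, t=383].
Intermediaries M with M before L: A, F, J, P.
Via A — items with X meets A: none.
Via F — items with X meets F: none.
Via J — items with X meets J: none.
Via P — items with X meets P: none.
Union: none.

none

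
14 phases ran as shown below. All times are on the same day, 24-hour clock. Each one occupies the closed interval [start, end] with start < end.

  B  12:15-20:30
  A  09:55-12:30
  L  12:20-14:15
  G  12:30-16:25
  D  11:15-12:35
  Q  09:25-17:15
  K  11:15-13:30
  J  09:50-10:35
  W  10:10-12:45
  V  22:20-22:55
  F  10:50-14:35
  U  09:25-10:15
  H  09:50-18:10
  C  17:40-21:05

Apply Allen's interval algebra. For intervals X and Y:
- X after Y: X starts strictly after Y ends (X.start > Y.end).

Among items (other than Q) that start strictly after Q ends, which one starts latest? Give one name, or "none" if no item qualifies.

Target Q = [09:25, 17:15].
A [09:55, 12:30] → during → excluded.
B [12:15, 20:30] → overlapped-by → excluded.
C [17:40, 21:05] → after → candidate.
D [11:15, 12:35] → during → excluded.
F [10:50, 14:35] → during → excluded.
G [12:30, 16:25] → during → excluded.
H [09:50, 18:10] → overlapped-by → excluded.
J [09:50, 10:35] → during → excluded.
K [11:15, 13:30] → during → excluded.
L [12:20, 14:15] → during → excluded.
U [09:25, 10:15] → starts → excluded.
V [22:20, 22:55] → after → candidate.
W [10:10, 12:45] → during → excluded.
Among candidates, latest start is 22:20 → V.

V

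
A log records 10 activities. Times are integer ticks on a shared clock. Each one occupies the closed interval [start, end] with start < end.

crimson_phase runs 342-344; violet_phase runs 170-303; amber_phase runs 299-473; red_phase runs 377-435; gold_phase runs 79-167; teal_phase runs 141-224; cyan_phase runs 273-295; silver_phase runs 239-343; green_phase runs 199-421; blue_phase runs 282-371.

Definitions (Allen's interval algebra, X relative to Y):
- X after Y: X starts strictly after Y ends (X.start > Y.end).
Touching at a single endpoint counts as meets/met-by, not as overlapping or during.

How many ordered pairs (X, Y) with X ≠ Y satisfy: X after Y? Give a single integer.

22

Checking all 90 ordered pairs for relation 'after'; matching pairs in alphabetical order:
(amber_phase, cyan_phase): amber_phase after cyan_phase ✓
(amber_phase, gold_phase): amber_phase after gold_phase ✓
(amber_phase, teal_phase): amber_phase after teal_phase ✓
(blue_phase, gold_phase): blue_phase after gold_phase ✓
(blue_phase, teal_phase): blue_phase after teal_phase ✓
(crimson_phase, cyan_phase): crimson_phase after cyan_phase ✓
(crimson_phase, gold_phase): crimson_phase after gold_phase ✓
(crimson_phase, teal_phase): crimson_phase after teal_phase ✓
(crimson_phase, violet_phase): crimson_phase after violet_phase ✓
(cyan_phase, gold_phase): cyan_phase after gold_phase ✓
(cyan_phase, teal_phase): cyan_phase after teal_phase ✓
(green_phase, gold_phase): green_phase after gold_phase ✓
(red_phase, blue_phase): red_phase after blue_phase ✓
(red_phase, crimson_phase): red_phase after crimson_phase ✓
(red_phase, cyan_phase): red_phase after cyan_phase ✓
(red_phase, gold_phase): red_phase after gold_phase ✓
(red_phase, silver_phase): red_phase after silver_phase ✓
(red_phase, teal_phase): red_phase after teal_phase ✓
(red_phase, violet_phase): red_phase after violet_phase ✓
(silver_phase, gold_phase): silver_phase after gold_phase ✓
(silver_phase, teal_phase): silver_phase after teal_phase ✓
(violet_phase, gold_phase): violet_phase after gold_phase ✓
Count: 22.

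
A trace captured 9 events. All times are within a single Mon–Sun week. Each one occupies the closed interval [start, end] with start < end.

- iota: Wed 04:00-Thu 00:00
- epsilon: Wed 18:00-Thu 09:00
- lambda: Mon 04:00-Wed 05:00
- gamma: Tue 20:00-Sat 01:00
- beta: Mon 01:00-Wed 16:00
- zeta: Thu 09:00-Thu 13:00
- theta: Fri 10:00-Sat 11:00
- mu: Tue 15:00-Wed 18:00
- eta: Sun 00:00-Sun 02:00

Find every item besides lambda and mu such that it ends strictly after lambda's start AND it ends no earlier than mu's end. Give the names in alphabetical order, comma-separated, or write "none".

Conditions: its end is strictly after lambda's start (X.end > Mon 04:00) AND its end is no earlier than mu's end (X.end >= Wed 18:00).
beta: end Wed 16:00 > Mon 04:00? ✓; end Wed 16:00 >= Wed 18:00? ✗ → no.
epsilon: end Thu 09:00 > Mon 04:00? ✓; end Thu 09:00 >= Wed 18:00? ✓ → yes.
eta: end Sun 02:00 > Mon 04:00? ✓; end Sun 02:00 >= Wed 18:00? ✓ → yes.
gamma: end Sat 01:00 > Mon 04:00? ✓; end Sat 01:00 >= Wed 18:00? ✓ → yes.
iota: end Thu 00:00 > Mon 04:00? ✓; end Thu 00:00 >= Wed 18:00? ✓ → yes.
theta: end Sat 11:00 > Mon 04:00? ✓; end Sat 11:00 >= Wed 18:00? ✓ → yes.
zeta: end Thu 13:00 > Mon 04:00? ✓; end Thu 13:00 >= Wed 18:00? ✓ → yes.
Result: epsilon, eta, gamma, iota, theta, zeta.

epsilon, eta, gamma, iota, theta, zeta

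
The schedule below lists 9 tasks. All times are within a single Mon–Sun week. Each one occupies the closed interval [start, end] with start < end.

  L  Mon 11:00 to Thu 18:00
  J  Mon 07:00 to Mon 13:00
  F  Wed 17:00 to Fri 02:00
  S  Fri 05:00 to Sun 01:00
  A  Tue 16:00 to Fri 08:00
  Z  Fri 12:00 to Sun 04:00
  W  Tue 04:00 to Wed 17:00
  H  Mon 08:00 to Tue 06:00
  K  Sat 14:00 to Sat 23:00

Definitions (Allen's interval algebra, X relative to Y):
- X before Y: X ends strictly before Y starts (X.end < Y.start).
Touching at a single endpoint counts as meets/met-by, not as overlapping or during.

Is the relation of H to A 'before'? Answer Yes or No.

H = [Mon 08:00, Tue 06:00], A = [Tue 16:00, Fri 08:00].
Actual relation of H to A: before.
Asked whether 'before' holds → Yes.

Yes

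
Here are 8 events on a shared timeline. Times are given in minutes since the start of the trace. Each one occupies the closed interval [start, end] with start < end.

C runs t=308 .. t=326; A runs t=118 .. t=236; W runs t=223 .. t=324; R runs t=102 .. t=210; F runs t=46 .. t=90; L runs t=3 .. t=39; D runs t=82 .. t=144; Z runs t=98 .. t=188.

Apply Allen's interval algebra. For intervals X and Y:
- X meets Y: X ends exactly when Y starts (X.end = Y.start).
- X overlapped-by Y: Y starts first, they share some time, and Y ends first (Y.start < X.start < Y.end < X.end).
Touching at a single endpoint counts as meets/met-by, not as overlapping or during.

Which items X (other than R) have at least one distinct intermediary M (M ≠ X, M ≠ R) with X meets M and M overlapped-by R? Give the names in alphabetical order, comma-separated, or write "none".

Target R = [t=102, t=210].
Intermediaries M with M overlapped-by R: A.
Via A — items with X meets A: none.
Union: none.

none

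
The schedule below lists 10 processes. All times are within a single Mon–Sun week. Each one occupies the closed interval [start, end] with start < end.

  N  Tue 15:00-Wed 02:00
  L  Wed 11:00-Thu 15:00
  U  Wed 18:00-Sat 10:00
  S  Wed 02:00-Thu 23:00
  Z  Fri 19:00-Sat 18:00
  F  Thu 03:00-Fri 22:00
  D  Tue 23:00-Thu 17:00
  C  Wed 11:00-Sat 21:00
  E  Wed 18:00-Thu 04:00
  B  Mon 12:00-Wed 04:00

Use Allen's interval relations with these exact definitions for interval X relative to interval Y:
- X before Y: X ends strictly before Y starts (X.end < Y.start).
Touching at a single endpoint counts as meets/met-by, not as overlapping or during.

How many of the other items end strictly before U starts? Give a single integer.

2

Target U = [Wed 18:00, Sat 10:00].
B [Mon 12:00, Wed 04:00] → before → counts.
C [Wed 11:00, Sat 21:00] → contains → no.
D [Tue 23:00, Thu 17:00] → overlaps → no.
E [Wed 18:00, Thu 04:00] → starts → no.
F [Thu 03:00, Fri 22:00] → during → no.
L [Wed 11:00, Thu 15:00] → overlaps → no.
N [Tue 15:00, Wed 02:00] → before → counts.
S [Wed 02:00, Thu 23:00] → overlaps → no.
Z [Fri 19:00, Sat 18:00] → overlapped-by → no.
Total: 2.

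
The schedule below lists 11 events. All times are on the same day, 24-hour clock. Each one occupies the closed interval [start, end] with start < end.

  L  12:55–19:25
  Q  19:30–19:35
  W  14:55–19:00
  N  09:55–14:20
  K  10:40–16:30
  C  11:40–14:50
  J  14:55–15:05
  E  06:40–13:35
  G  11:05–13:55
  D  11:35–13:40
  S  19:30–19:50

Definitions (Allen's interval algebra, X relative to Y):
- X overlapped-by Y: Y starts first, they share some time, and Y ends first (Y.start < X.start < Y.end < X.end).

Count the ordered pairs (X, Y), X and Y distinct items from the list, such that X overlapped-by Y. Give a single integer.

Checking all 110 ordered pairs for relation 'overlapped-by'; matching pairs in alphabetical order:
(C, D): C overlapped-by D ✓
(C, E): C overlapped-by E ✓
(C, G): C overlapped-by G ✓
(C, N): C overlapped-by N ✓
(D, E): D overlapped-by E ✓
(G, E): G overlapped-by E ✓
(K, E): K overlapped-by E ✓
(K, N): K overlapped-by N ✓
(L, C): L overlapped-by C ✓
(L, D): L overlapped-by D ✓
(L, E): L overlapped-by E ✓
(L, G): L overlapped-by G ✓
(L, K): L overlapped-by K ✓
(L, N): L overlapped-by N ✓
(N, E): N overlapped-by E ✓
(W, K): W overlapped-by K ✓
Count: 16.

16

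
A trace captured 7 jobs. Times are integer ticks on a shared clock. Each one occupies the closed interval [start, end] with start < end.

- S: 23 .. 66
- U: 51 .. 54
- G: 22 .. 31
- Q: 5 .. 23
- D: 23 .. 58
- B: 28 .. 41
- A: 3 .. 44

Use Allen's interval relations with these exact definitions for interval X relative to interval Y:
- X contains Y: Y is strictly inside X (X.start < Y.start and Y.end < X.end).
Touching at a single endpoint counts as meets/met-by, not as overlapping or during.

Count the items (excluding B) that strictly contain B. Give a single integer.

3

Target B = [28, 41].
A [3, 44] → contains → counts.
D [23, 58] → contains → counts.
G [22, 31] → overlaps → no.
Q [5, 23] → before → no.
S [23, 66] → contains → counts.
U [51, 54] → after → no.
Total: 3.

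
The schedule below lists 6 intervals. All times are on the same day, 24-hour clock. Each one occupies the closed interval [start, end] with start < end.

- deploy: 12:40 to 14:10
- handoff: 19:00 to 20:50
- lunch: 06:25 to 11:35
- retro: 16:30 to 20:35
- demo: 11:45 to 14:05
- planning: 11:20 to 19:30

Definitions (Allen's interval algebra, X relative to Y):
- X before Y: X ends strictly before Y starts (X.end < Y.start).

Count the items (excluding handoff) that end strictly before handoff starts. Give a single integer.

3

Target handoff = [19:00, 20:50].
demo [11:45, 14:05] → before → counts.
deploy [12:40, 14:10] → before → counts.
lunch [06:25, 11:35] → before → counts.
planning [11:20, 19:30] → overlaps → no.
retro [16:30, 20:35] → overlaps → no.
Total: 3.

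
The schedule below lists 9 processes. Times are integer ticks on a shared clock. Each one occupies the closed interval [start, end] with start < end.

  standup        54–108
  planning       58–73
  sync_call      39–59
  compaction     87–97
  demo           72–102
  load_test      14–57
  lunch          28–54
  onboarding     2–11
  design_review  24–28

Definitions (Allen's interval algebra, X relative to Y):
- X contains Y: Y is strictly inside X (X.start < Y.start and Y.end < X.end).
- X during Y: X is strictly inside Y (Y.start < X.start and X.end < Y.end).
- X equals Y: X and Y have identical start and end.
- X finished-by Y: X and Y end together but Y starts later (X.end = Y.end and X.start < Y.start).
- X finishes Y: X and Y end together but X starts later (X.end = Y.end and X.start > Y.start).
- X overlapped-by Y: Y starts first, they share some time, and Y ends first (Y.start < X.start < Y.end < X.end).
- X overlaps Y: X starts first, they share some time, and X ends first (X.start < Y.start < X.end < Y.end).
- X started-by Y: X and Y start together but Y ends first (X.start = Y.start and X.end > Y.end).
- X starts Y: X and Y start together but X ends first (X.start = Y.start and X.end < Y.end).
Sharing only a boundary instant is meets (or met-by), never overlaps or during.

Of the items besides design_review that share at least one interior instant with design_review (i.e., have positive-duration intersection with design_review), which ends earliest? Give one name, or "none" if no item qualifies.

load_test

Target design_review = [24, 28].
compaction [87, 97] → after → excluded.
demo [72, 102] → after → excluded.
load_test [14, 57] → contains → candidate.
lunch [28, 54] → met-by → excluded.
onboarding [2, 11] → before → excluded.
planning [58, 73] → after → excluded.
standup [54, 108] → after → excluded.
sync_call [39, 59] → after → excluded.
Among candidates, earliest end is 57 → load_test.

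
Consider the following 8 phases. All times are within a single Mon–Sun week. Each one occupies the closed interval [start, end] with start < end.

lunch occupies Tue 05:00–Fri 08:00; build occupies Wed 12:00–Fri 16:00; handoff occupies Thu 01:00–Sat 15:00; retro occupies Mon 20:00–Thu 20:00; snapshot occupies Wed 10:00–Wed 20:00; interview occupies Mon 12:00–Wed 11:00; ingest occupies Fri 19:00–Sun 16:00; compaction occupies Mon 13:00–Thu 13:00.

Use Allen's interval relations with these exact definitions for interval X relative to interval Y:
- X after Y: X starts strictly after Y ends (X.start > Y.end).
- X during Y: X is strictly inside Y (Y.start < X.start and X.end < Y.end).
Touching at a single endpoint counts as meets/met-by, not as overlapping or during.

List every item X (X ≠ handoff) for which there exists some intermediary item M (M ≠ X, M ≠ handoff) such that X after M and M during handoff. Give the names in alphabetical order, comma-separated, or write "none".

none

Target handoff = [Thu 01:00, Sat 15:00].
Intermediaries M with M during handoff: none.
Union: none.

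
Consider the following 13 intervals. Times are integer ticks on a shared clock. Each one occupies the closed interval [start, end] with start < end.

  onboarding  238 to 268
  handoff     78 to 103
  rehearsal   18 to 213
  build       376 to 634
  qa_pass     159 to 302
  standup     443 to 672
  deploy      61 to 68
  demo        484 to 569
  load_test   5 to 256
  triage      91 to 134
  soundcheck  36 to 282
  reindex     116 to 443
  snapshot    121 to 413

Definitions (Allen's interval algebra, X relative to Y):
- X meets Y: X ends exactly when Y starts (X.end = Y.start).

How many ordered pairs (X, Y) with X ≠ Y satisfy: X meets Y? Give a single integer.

1

Checking all 156 ordered pairs for relation 'meets'; matching pairs in alphabetical order:
(reindex, standup): reindex meets standup ✓
Count: 1.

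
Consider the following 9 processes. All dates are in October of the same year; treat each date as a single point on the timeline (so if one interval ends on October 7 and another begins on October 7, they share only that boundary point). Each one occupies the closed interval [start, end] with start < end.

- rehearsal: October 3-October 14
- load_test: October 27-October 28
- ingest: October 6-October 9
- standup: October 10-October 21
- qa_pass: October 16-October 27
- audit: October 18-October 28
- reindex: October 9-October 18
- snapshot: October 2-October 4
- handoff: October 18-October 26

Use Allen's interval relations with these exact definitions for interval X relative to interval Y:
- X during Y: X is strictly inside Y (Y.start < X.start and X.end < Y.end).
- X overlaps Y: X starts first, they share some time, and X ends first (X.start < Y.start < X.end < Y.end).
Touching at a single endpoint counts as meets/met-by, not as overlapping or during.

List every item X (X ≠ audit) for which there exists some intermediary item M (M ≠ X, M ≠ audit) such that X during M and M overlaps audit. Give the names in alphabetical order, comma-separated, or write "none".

handoff

Target audit = [October 18, October 28].
Intermediaries M with M overlaps audit: qa_pass, standup.
Via qa_pass — items with X during qa_pass: handoff.
Via standup — items with X during standup: none.
Union: handoff.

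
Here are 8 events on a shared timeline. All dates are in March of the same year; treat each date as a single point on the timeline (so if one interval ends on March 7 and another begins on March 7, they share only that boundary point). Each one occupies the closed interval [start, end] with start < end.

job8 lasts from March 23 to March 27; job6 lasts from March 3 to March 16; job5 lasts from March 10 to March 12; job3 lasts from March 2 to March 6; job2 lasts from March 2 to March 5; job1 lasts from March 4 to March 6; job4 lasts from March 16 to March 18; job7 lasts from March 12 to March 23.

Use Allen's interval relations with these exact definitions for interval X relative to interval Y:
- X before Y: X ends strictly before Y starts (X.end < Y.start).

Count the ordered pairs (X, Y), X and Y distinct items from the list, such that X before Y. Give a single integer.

Checking all 56 ordered pairs for relation 'before'; matching pairs in alphabetical order:
(job1, job4): job1 before job4 ✓
(job1, job5): job1 before job5 ✓
(job1, job7): job1 before job7 ✓
(job1, job8): job1 before job8 ✓
(job2, job4): job2 before job4 ✓
(job2, job5): job2 before job5 ✓
(job2, job7): job2 before job7 ✓
(job2, job8): job2 before job8 ✓
(job3, job4): job3 before job4 ✓
(job3, job5): job3 before job5 ✓
(job3, job7): job3 before job7 ✓
(job3, job8): job3 before job8 ✓
(job4, job8): job4 before job8 ✓
(job5, job4): job5 before job4 ✓
(job5, job8): job5 before job8 ✓
(job6, job8): job6 before job8 ✓
Count: 16.

16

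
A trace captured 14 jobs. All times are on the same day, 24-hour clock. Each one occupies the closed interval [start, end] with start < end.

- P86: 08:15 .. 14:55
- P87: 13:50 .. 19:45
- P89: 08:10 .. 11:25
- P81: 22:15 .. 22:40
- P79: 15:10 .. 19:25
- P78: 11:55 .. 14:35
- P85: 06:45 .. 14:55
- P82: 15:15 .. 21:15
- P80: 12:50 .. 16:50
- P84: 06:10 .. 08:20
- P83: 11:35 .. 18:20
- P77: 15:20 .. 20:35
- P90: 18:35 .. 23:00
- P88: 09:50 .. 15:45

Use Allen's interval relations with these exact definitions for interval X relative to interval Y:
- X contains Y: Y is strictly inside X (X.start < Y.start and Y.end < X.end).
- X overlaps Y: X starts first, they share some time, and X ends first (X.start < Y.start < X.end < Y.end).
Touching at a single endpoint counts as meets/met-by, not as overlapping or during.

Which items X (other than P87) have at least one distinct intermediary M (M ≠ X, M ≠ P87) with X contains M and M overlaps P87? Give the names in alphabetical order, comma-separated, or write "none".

Target P87 = [13:50, 19:45].
Intermediaries M with M overlaps P87: P78, P80, P83, P85, P86, P88.
Via P78 — items with X contains P78: P83, P85, P86, P88.
Via P80 — items with X contains P80: P83.
Via P83 — items with X contains P83: none.
Via P85 — items with X contains P85: none.
Via P86 — items with X contains P86: none.
Via P88 — items with X contains P88: none.
Union: P83, P85, P86, P88.

P83, P85, P86, P88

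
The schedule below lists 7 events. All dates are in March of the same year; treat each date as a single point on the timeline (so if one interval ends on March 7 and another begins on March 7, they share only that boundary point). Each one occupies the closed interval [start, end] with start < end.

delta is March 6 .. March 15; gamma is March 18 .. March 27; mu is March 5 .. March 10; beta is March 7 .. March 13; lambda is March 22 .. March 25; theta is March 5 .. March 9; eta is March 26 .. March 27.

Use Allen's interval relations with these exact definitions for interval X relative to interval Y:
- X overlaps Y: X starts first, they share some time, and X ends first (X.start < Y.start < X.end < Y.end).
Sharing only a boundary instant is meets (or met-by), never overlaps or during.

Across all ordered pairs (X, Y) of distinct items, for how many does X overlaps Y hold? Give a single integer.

Checking all 42 ordered pairs for relation 'overlaps'; matching pairs in alphabetical order:
(mu, beta): mu overlaps beta ✓
(mu, delta): mu overlaps delta ✓
(theta, beta): theta overlaps beta ✓
(theta, delta): theta overlaps delta ✓
Count: 4.

4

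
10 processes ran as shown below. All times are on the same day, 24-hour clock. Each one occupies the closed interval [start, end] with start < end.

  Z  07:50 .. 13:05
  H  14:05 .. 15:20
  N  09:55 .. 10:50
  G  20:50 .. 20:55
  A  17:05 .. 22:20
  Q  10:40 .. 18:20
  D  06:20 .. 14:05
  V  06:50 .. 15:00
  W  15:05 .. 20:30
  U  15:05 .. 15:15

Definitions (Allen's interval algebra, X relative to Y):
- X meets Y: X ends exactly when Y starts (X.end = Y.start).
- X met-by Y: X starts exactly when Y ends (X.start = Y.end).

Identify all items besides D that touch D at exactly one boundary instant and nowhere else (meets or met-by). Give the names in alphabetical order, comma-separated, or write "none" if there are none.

Target D = [06:20, 14:05].
A [17:05, 22:20] → after → no.
G [20:50, 20:55] → after → no.
H [14:05, 15:20] → met-by → yes.
N [09:55, 10:50] → during → no.
Q [10:40, 18:20] → overlapped-by → no.
U [15:05, 15:15] → after → no.
V [06:50, 15:00] → overlapped-by → no.
W [15:05, 20:30] → after → no.
Z [07:50, 13:05] → during → no.
Result: H.

H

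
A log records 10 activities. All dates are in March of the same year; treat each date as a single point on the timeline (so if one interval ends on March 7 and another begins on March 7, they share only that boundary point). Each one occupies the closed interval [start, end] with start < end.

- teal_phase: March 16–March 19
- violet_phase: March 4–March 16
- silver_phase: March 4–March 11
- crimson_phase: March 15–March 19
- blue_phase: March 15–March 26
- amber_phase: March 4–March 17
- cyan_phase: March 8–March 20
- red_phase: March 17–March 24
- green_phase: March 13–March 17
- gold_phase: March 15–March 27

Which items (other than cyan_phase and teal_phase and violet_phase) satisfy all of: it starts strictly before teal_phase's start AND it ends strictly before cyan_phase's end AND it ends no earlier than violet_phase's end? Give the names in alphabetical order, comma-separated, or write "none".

amber_phase, crimson_phase, green_phase

Conditions: its start is strictly before teal_phase's start (X.start < March 16) AND its end is strictly before cyan_phase's end (X.end < March 20) AND its end is no earlier than violet_phase's end (X.end >= March 16).
amber_phase: start March 4 < March 16? ✓; end March 17 < March 20? ✓; end March 17 >= March 16? ✓ → yes.
blue_phase: start March 15 < March 16? ✓; end March 26 < March 20? ✗; end March 26 >= March 16? ✓ → no.
crimson_phase: start March 15 < March 16? ✓; end March 19 < March 20? ✓; end March 19 >= March 16? ✓ → yes.
gold_phase: start March 15 < March 16? ✓; end March 27 < March 20? ✗; end March 27 >= March 16? ✓ → no.
green_phase: start March 13 < March 16? ✓; end March 17 < March 20? ✓; end March 17 >= March 16? ✓ → yes.
red_phase: start March 17 < March 16? ✗; end March 24 < March 20? ✗; end March 24 >= March 16? ✓ → no.
silver_phase: start March 4 < March 16? ✓; end March 11 < March 20? ✓; end March 11 >= March 16? ✗ → no.
Result: amber_phase, crimson_phase, green_phase.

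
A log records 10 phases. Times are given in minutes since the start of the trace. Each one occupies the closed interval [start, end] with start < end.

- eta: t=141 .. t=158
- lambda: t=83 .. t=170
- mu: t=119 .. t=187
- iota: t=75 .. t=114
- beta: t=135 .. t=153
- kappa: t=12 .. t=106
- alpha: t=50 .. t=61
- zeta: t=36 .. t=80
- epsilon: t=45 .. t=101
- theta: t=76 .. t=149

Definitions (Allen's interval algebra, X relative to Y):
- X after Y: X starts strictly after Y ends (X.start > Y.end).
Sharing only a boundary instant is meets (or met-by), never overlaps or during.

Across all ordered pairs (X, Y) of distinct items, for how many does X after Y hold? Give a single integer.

19

Checking all 90 ordered pairs for relation 'after'; matching pairs in alphabetical order:
(beta, alpha): beta after alpha ✓
(beta, epsilon): beta after epsilon ✓
(beta, iota): beta after iota ✓
(beta, kappa): beta after kappa ✓
(beta, zeta): beta after zeta ✓
(eta, alpha): eta after alpha ✓
(eta, epsilon): eta after epsilon ✓
(eta, iota): eta after iota ✓
(eta, kappa): eta after kappa ✓
(eta, zeta): eta after zeta ✓
(iota, alpha): iota after alpha ✓
(lambda, alpha): lambda after alpha ✓
(lambda, zeta): lambda after zeta ✓
(mu, alpha): mu after alpha ✓
(mu, epsilon): mu after epsilon ✓
(mu, iota): mu after iota ✓
(mu, kappa): mu after kappa ✓
(mu, zeta): mu after zeta ✓
(theta, alpha): theta after alpha ✓
Count: 19.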